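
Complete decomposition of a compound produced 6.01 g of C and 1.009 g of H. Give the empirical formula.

CH2

n(C) = 6.01/12.01 = 0.5004, n(H) = 1.009/1.008 = 1.001
Smallest is C at 0.5004 mol; normalising gives C 1.000, H 2.000
→ CH2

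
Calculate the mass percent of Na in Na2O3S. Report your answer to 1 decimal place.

Molar mass = 2(22.99) + 3(16.00) + 1(32.07) = 126.050 g/mol
Mass of Na per mole = 2 × 22.99 = 45.980 g
% Na = 45.980 / 126.050 × 100 = 36.5%

36.5%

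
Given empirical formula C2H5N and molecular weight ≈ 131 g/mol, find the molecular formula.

Empirical-formula mass = 43.07 g/mol
n = 131 / 43.07 = 3.04 ≈ 3
Molecular formula = (C2H5N)3 = C6H15N3

C6H15N3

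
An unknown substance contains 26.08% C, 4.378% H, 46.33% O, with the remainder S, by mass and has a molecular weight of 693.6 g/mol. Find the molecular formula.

C15H30O20S5

Assume 100 g: 26.08 g C, 4.378 g H, 46.33 g O, 23.212 g S.
Moles — C: 26.08 / 12.01 = 2.172 mol; H: 4.378 / 1.008 = 4.343 mol; O: 46.33 / 16.00 = 2.896 mol; S: 23.212 / 32.07 = 0.7238 mol
Divide by the smallest (0.7238 mol S): C 3.000, H 6.001, O 4.001, S 1.000
→ C3H6O4S
Empirical-formula mass = 138.15 g/mol
n = 693.6 / 138.15 = 5.02 ≈ 5
Molecular formula = (C3H6O4S)×5 = C15H30O20S5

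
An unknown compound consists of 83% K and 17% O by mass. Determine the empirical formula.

Assume 100 g: 83 g K, 17 g O.
n(K) = 83/39.10 = 2.123, n(O) = 17/16.00 = 1.062
Divide by the smallest (1.062 mol O): K 1.998, O 1.000
→ K2O

K2O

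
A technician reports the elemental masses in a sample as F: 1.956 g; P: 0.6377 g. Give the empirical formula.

n(F) = 1.956/19.00 = 0.1029, n(P) = 0.6377/30.97 = 0.02059
Ratios (÷ 0.02059): F 5.000, P 1.000
≈ 5:1 → F5P

F5P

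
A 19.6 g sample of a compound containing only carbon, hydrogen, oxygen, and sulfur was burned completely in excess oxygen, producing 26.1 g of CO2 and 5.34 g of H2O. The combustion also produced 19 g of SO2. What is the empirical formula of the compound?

mol C = 26.1 / 44.01 = 0.5930; mass C = 0.5930 × 12.01 = 7.122 g
mol H = 2 × (5.34 / 18.02) = 0.5927; mass H = 0.5927 × 1.008 = 0.5974 g
mol S = 19 / 64.07 = 0.2966; mass S = 9.510 g
mass O = 19.6 − (17.23) = 2.370 g → mol O = 0.1481
Divide by the smallest (0.1481 mol O): C 4.004, H 4.002, O 1.000, S 2.002
→ C4H4OS2

C4H4OS2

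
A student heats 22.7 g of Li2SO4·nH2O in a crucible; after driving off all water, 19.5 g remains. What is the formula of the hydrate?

Li2SO4·H2O

Mass of water lost = 22.7 − 19.5 = 3.2 g → 3.2 / 18.02 = 0.1776 mol H2O
Molar mass of Li2SO4 = 109.95 g/mol → mol Li2SO4 = 19.5 / 109.95 = 0.1774
n = 0.1776 / 0.1774 = 1.00 ≈ 1 → Li2SO4·H2O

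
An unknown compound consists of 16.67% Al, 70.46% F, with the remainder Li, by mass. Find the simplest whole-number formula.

Assume 100 g: 16.67 g Al, 70.46 g F, 12.87 g Li.
Al: 16.67 g ÷ 26.98 g/mol = 0.6179 mol
F: 70.46 g ÷ 19.00 g/mol = 3.708 mol
Li: 12.87 g ÷ 6.94 g/mol = 1.854 mol
Smallest is Al at 0.6179 mol; normalising gives Al 1.000, F 6.002, Li 3.001
≈ 1:6:3 → AlF6Li3

AlF6Li3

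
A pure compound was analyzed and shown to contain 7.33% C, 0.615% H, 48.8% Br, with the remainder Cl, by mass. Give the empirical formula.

CHBrCl2

Assume 100 g: 7.33 g C, 0.615 g H, 48.8 g Br, 43.26 g Cl.
Moles — C: 7.33 / 12.01 = 0.6103 mol; H: 0.615 / 1.008 = 0.6101 mol; Br: 48.8 / 79.90 = 0.6108 mol; Cl: 43.26 / 35.45 = 1.22 mol
Smallest is H at 0.6101 mol; normalising gives C 1.000, H 1.000, Br 1.001, Cl 2.000
→ CHBrCl2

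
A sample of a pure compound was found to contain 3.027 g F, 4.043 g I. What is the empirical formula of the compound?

Moles — F: 3.027 / 19.00 = 0.1593 mol; I: 4.043 / 126.90 = 0.03186 mol
Smallest is I at 0.03186 mol; normalising gives F 5.001, I 1.000
Ratio ≈ 5:1, so the empirical formula is F5I

F5I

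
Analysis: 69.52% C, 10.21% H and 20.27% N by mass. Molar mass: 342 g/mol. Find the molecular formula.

C20H35N5

Assume 100 g: 69.52 g C, 10.21 g H, 20.27 g N.
n(C) = 69.52/12.01 = 5.789, n(H) = 10.21/1.008 = 10.13, n(N) = 20.27/14.01 = 1.447
Ratios (÷ 1.447): C 4.001, H 7.001, N 1.000
≈ 4:7:1 → C4H7N
Empirical-formula mass = 69.11 g/mol
n = 342 / 69.11 = 4.95 ≈ 5
Molecular formula = (C4H7N)×5 = C20H35N5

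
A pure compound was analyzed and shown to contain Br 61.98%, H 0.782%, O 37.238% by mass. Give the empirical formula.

BrHO3

Assume 100 g: 61.98 g Br, 0.782 g H, 37.238 g O.
Br: 61.98 g ÷ 79.90 g/mol = 0.7757 mol
H: 0.782 g ÷ 1.008 g/mol = 0.7758 mol
O: 37.238 g ÷ 16.00 g/mol = 2.327 mol
Divide by the smallest (0.7757 mol Br): Br 1.000, H 1.000, O 3.000
≈ 1:1:3 → BrHO3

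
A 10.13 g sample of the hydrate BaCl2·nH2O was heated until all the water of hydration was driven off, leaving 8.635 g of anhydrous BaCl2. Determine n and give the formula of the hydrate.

BaCl2·2H2O

Mass of water lost = 10.13 − 8.635 = 1.495 g → 1.495 / 18.02 = 0.08296 mol H2O
Molar mass of BaCl2 = 208.23 g/mol → mol BaCl2 = 8.635 / 208.23 = 0.04147
n = 0.08296 / 0.04147 = 2.00 ≈ 2 → BaCl2·2H2O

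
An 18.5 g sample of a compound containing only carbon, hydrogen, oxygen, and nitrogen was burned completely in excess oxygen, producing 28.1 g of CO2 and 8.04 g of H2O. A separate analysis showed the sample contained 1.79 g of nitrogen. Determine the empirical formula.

C5H7NO4

mol C = 28.1 / 44.01 = 0.6385; mass C = 0.6385 × 12.01 = 7.668 g
mol H = 2 × (8.04 / 18.02) = 0.8923; mass H = 0.8923 × 1.008 = 0.8995 g
mol N = 1.79 / 14.01 = 0.1278
mass O = 18.5 − (10.36) = 8.142 g → mol O = 0.5089
Divide by the smallest (0.1278 mol N): C 4.997, H 6.984, N 1.000, O 3.983
→ C5H7NO4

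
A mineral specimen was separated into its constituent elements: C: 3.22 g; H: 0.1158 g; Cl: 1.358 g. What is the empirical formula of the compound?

C: 3.22 g ÷ 12.01 g/mol = 0.2681 mol
H: 0.1158 g ÷ 1.008 g/mol = 0.1149 mol
Cl: 1.358 g ÷ 35.45 g/mol = 0.03831 mol
Divide by the smallest (0.03831 mol Cl): C 6.999, H 2.999, Cl 1.000
→ C7H3Cl

C7H3Cl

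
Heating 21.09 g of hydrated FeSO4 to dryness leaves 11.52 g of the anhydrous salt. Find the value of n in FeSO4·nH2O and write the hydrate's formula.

Mass of water lost = 21.09 − 11.52 = 9.57 g → 9.57 / 18.02 = 0.5311 mol H2O
Molar mass of FeSO4 = 151.92 g/mol → mol FeSO4 = 11.52 / 151.92 = 0.07583
n = 0.5311 / 0.07583 = 7.00 ≈ 7 → FeSO4·7H2O

FeSO4·7H2O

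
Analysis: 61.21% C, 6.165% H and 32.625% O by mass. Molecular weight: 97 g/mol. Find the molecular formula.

C5H6O2

Assume 100 g: 61.21 g C, 6.165 g H, 32.625 g O.
C: 61.21 g ÷ 12.01 g/mol = 5.097 mol
H: 6.165 g ÷ 1.008 g/mol = 6.116 mol
O: 32.625 g ÷ 16.00 g/mol = 2.039 mol
Ratios (÷ 2.039): C 2.499, H 2.999, O 1.000
Scaling by 2: C 5.00, H 6.00, O 2.00 → C5H6O2
Empirical-formula mass = 98.10 g/mol
n = 97 / 98.10 = 0.99 ≈ 1
Molecular formula = empirical formula = C5H6O2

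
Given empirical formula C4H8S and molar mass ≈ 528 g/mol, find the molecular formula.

Empirical-formula mass = 88.17 g/mol
n = 528 / 88.17 = 5.99 ≈ 6
Molecular formula = (C4H8S)6 = C24H48S6

C24H48S6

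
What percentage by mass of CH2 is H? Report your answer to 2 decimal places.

14.37%

Molar mass = 1(12.01) + 2(1.008) = 14.026 g/mol
Mass of H per mole = 2 × 1.008 = 2.016 g
% H = 2.016 / 14.026 × 100 = 14.37%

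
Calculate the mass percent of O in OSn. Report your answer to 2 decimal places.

Molar mass = 1(16.00) + 1(118.71) = 134.710 g/mol
Mass of O per mole = 1 × 16.00 = 16.000 g
% O = 16.000 / 134.710 × 100 = 11.88%

11.88%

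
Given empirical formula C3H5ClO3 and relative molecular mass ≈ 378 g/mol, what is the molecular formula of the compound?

C9H15Cl3O9

Empirical-formula mass = 124.52 g/mol
n = 378 / 124.52 = 3.04 ≈ 3
Molecular formula = (C3H5ClO3)3 = C9H15Cl3O9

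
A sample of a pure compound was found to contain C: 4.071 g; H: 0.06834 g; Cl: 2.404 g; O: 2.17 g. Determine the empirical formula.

C: 4.071 g ÷ 12.01 g/mol = 0.339 mol
H: 0.06834 g ÷ 1.008 g/mol = 0.0678 mol
Cl: 2.404 g ÷ 35.45 g/mol = 0.06781 mol
O: 2.17 g ÷ 16.00 g/mol = 0.1356 mol
Ratios (÷ 0.0678): C 5.000, H 1.000, Cl 1.000, O 2.000
Ratio ≈ 5:1:1:2, so the empirical formula is C5HClO2

C5HClO2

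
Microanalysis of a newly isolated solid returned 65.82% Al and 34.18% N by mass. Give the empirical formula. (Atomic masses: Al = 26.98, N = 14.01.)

AlN

Assume 100 g: 65.82 g Al, 34.18 g N.
Al: 65.82 g ÷ 26.98 g/mol = 2.44 mol
N: 34.18 g ÷ 14.01 g/mol = 2.44 mol
Divide by the smallest (2.44 mol Al): Al 1.000, N 1.000
→ AlN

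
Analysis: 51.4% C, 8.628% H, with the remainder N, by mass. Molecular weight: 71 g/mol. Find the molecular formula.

C3H6N2

Assume 100 g: 51.4 g C, 8.628 g H, 39.972 g N.
Moles — C: 51.4 / 12.01 = 4.28 mol; H: 8.628 / 1.008 = 8.56 mol; N: 39.972 / 14.01 = 2.853 mol
Divide by the smallest (2.853 mol N): C 1.500, H 3.000, N 1.000
Multiply by 2: C 3.00, H 6.00, N 2.00 → C3H6N2
Empirical-formula mass = 70.10 g/mol
n = 71 / 70.10 = 1.01 ≈ 1
Molecular formula = empirical formula = C3H6N2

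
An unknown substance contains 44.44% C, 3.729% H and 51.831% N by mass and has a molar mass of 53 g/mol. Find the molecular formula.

Assume 100 g: 44.44 g C, 3.729 g H, 51.831 g N.
C: 44.44 g ÷ 12.01 g/mol = 3.7 mol
H: 3.729 g ÷ 1.008 g/mol = 3.699 mol
N: 51.831 g ÷ 14.01 g/mol = 3.7 mol
Divide by the smallest (3.699 mol H): C 1.000, H 1.000, N 1.000
Ratio ≈ 1:1:1, so the empirical formula is CHN
Empirical-formula mass = 27.03 g/mol
n = 53 / 27.03 = 1.96 ≈ 2
Molecular formula = (CHN)×2 = C2H2N2

C2H2N2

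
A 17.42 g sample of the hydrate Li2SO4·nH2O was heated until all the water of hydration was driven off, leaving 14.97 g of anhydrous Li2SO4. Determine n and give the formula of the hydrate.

Li2SO4·H2O

Mass of water lost = 17.42 − 14.97 = 2.45 g → 2.45 / 18.02 = 0.136 mol H2O
Molar mass of Li2SO4 = 109.95 g/mol → mol Li2SO4 = 14.97 / 109.95 = 0.1362
n = 0.136 / 0.1362 = 1.00 ≈ 1 → Li2SO4·H2O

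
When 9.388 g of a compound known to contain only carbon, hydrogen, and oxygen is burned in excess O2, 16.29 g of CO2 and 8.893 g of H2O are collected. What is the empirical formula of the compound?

C3H8O2

mol C = 16.29 / 44.01 = 0.3701; mass C = 0.3701 × 12.01 = 4.445 g
mol H = 2 × (8.893 / 18.02) = 0.9870; mass H = 0.9870 × 1.008 = 0.9949 g
mass O = 9.388 − (5.440) = 3.948 g → mol O = 0.2467
Divide by the smallest (0.2467 mol O): C 1.500, H 4.000, O 1.000
Multiply by 2: C 3.00, H 8.00, O 2.00 → C3H8O2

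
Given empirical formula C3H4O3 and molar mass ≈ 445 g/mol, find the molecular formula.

Empirical-formula mass = 88.06 g/mol
n = 445 / 88.06 = 5.05 ≈ 5
Molecular formula = (C3H4O3)5 = C15H20O15

C15H20O15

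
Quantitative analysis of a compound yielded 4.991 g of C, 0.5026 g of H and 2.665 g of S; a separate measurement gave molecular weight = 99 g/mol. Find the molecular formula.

Moles — C: 4.991 / 12.01 = 0.4156 mol; H: 0.5026 / 1.008 = 0.4986 mol; S: 2.665 / 32.07 = 0.0831 mol
Smallest is S at 0.0831 mol; normalising gives C 5.001, H 6.000, S 1.000
Ratio ≈ 5:6:1, so the empirical formula is C5H6S
Empirical-formula mass = 98.17 g/mol
n = 99 / 98.17 = 1.01 ≈ 1
Molecular formula = empirical formula = C5H6S

C5H6S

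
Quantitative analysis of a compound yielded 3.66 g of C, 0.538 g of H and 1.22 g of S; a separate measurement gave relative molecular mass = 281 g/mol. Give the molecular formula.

n(C) = 3.66/12.01 = 0.3047, n(H) = 0.538/1.008 = 0.5337, n(S) = 1.22/32.07 = 0.03804
Divide by the smallest (0.03804 mol S): C 8.011, H 14.030, S 1.000
Ratio ≈ 8:14:1, so the empirical formula is C8H14S
Empirical-formula mass = 142.26 g/mol
n = 281 / 142.26 = 1.98 ≈ 2
Molecular formula = (C8H14S)×2 = C16H28S2

C16H28S2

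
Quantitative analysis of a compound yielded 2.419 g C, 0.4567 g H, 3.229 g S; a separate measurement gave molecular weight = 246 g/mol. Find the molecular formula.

C: 2.419 g ÷ 12.01 g/mol = 0.2014 mol
H: 0.4567 g ÷ 1.008 g/mol = 0.4531 mol
S: 3.229 g ÷ 32.07 g/mol = 0.1007 mol
Ratios (÷ 0.1007): C 2.000, H 4.500, S 1.000
Scaling by 2: C 4.00, H 9.00, S 2.00 → C4H9S2
Empirical-formula mass = 121.25 g/mol
n = 246 / 121.25 = 2.03 ≈ 2
Molecular formula = (C4H9S2)×2 = C8H18S4

C8H18S4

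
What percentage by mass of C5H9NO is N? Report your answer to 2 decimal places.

14.13%

Molar mass = 5(12.01) + 9(1.008) + 1(14.01) + 1(16.00) = 99.132 g/mol
Mass of N per mole = 1 × 14.01 = 14.010 g
% N = 14.010 / 99.132 × 100 = 14.13%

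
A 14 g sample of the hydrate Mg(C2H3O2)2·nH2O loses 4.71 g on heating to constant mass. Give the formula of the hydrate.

Mg(C2H3O2)2·4H2O

Mass of anhydrous Mg(C2H3O2)2 = 14 − 4.71 = 9.29 g
mol H2O = 4.71 / 18.02 = 0.2614
Molar mass of Mg(C2H3O2)2 = 142.40 g/mol → mol Mg(C2H3O2)2 = 9.29 / 142.40 = 0.06524
n = 0.2614 / 0.06524 = 4.01 ≈ 4 → Mg(C2H3O2)2·4H2O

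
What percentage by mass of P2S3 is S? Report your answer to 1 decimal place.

60.8%

Molar mass = 2(30.97) + 3(32.07) = 158.150 g/mol
Mass of S per mole = 3 × 32.07 = 96.210 g
% S = 96.210 / 158.150 × 100 = 60.8%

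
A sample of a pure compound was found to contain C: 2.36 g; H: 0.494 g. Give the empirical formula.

C: 2.36 g ÷ 12.01 g/mol = 0.1965 mol
H: 0.494 g ÷ 1.008 g/mol = 0.4901 mol
Ratios (÷ 0.1965): C 1.000, H 2.494
Scaling by 2: C 2.00, H 4.99 → C2H5

C2H5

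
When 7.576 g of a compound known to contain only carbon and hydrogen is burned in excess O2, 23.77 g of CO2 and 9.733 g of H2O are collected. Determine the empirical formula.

CH2

mol C = 23.77 / 44.01 = 0.5401; mass C = 0.5401 × 12.01 = 6.487 g
mol H = 2 × (9.733 / 18.02) = 1.080; mass H = 1.080 × 1.008 = 1.089 g
Ratios (÷ 0.5401): C 1.000, H 2.000
→ CH2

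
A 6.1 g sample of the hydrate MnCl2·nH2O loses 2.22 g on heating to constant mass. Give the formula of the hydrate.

Mass of anhydrous MnCl2 = 6.1 − 2.22 = 3.88 g
mol H2O = 2.22 / 18.02 = 0.1232
Molar mass of MnCl2 = 125.84 g/mol → mol MnCl2 = 3.88 / 125.84 = 0.03083
n = 0.1232 / 0.03083 = 4.00 ≈ 4 → MnCl2·4H2O

MnCl2·4H2O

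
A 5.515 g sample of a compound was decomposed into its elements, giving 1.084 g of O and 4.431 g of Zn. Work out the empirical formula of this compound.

O: 1.084 g ÷ 16.00 g/mol = 0.06775 mol
Zn: 4.431 g ÷ 65.38 g/mol = 0.06777 mol
Ratios (÷ 0.06775): O 1.000, Zn 1.000
Ratio ≈ 1:1, so the empirical formula is OZn

OZn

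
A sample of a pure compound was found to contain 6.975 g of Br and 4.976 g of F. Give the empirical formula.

BrF3

n(Br) = 6.975/79.90 = 0.0873, n(F) = 4.976/19.00 = 0.2619
Ratios (÷ 0.0873): Br 1.000, F 3.000
→ BrF3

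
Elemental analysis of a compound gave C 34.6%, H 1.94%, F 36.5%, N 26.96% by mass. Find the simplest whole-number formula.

C3H2F2N2

Assume 100 g: 34.6 g C, 1.94 g H, 36.5 g F, 26.96 g N.
n(C) = 34.6/12.01 = 2.881, n(H) = 1.94/1.008 = 1.925, n(F) = 36.5/19.00 = 1.921, n(N) = 26.96/14.01 = 1.924
Divide by the smallest (1.921 mol F): C 1.500, H 1.002, F 1.000, N 1.002
Scaling by 2: C 3.00, H 2.00, F 2.00, N 2.00 → C3H2F2N2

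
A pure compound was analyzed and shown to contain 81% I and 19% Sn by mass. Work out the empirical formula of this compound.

I4Sn

Assume 100 g: 81 g I, 19 g Sn.
I: 81 g ÷ 126.90 g/mol = 0.6383 mol
Sn: 19 g ÷ 118.71 g/mol = 0.1601 mol
Smallest is Sn at 0.1601 mol; normalising gives I 3.988, Sn 1.000
≈ 4:1 → I4Sn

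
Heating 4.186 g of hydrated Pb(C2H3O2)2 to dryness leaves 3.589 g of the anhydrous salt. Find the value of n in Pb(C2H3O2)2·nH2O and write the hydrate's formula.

Pb(C2H3O2)2·3H2O

Mass of water lost = 4.186 − 3.589 = 0.597 g → 0.597 / 18.02 = 0.03313 mol H2O
Molar mass of Pb(C2H3O2)2 = 325.29 g/mol → mol Pb(C2H3O2)2 = 3.589 / 325.29 = 0.01103
n = 0.03313 / 0.01103 = 3.00 ≈ 3 → Pb(C2H3O2)2·3H2O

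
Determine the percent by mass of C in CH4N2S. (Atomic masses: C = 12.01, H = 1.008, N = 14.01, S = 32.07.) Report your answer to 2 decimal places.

15.78%

Molar mass = 1(12.01) + 4(1.008) + 2(14.01) + 1(32.07) = 76.132 g/mol
Mass of C per mole = 1 × 12.01 = 12.010 g
% C = 12.010 / 76.132 × 100 = 15.78%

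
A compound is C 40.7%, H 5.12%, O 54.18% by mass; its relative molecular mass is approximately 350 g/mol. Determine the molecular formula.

Assume 100 g: 40.7 g C, 5.12 g H, 54.18 g O.
C: 40.7 g ÷ 12.01 g/mol = 3.389 mol
H: 5.12 g ÷ 1.008 g/mol = 5.079 mol
O: 54.18 g ÷ 16.00 g/mol = 3.386 mol
Ratios (÷ 3.386): C 1.001, H 1.500, O 1.000
Scaling by 2: C 2.00, H 3.00, O 2.00 → C2H3O2
Empirical-formula mass = 59.04 g/mol
n = 350 / 59.04 = 5.93 ≈ 6
Molecular formula = (C2H3O2)×6 = C12H18O12

C12H18O12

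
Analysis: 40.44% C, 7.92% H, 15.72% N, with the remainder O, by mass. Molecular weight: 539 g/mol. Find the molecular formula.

C18H42N6O12

Assume 100 g: 40.44 g C, 7.92 g H, 15.72 g N, 35.92 g O.
Moles — C: 40.44 / 12.01 = 3.367 mol; H: 7.92 / 1.008 = 7.857 mol; N: 15.72 / 14.01 = 1.122 mol; O: 35.92 / 16.00 = 2.245 mol
Divide by the smallest (1.122 mol N): C 3.001, H 7.002, N 1.000, O 2.001
→ C3H7NO2
Empirical-formula mass = 89.10 g/mol
n = 539 / 89.10 = 6.05 ≈ 6
Molecular formula = (C3H7NO2)×6 = C18H42N6O12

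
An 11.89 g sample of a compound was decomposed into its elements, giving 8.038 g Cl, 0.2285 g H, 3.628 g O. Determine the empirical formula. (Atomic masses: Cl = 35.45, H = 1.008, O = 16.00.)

ClHO

Moles — Cl: 8.038 / 35.45 = 0.2267 mol; H: 0.2285 / 1.008 = 0.2267 mol; O: 3.628 / 16.00 = 0.2268 mol
Ratios (÷ 0.2267): Cl 1.000, H 1.000, O 1.000
→ ClHO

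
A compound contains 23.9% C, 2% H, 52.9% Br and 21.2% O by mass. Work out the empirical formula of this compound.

Assume 100 g: 23.9 g C, 2 g H, 52.9 g Br, 21.2 g O.
n(C) = 23.9/12.01 = 1.99, n(H) = 2/1.008 = 1.984, n(Br) = 52.9/79.90 = 0.6621, n(O) = 21.2/16.00 = 1.325
Divide by the smallest (0.6621 mol Br): C 3.006, H 2.997, Br 1.000, O 2.001
≈ 3:3:1:2 → C3H3BrO2

C3H3BrO2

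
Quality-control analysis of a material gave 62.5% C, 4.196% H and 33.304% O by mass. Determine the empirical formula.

C5H4O2

Assume 100 g: 62.5 g C, 4.196 g H, 33.304 g O.
C: 62.5 g ÷ 12.01 g/mol = 5.204 mol
H: 4.196 g ÷ 1.008 g/mol = 4.163 mol
O: 33.304 g ÷ 16.00 g/mol = 2.082 mol
Ratios (÷ 2.082): C 2.500, H 2.000, O 1.000
×2: C 5.00, H 4.00, O 2.00 → C5H4O2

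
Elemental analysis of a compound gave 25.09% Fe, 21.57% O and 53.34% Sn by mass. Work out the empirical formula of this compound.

FeO3Sn

Assume 100 g: 25.09 g Fe, 21.57 g O, 53.34 g Sn.
Fe: 25.09 g ÷ 55.85 g/mol = 0.4492 mol
O: 21.57 g ÷ 16.00 g/mol = 1.348 mol
Sn: 53.34 g ÷ 118.71 g/mol = 0.4493 mol
Smallest is Fe at 0.4492 mol; normalising gives Fe 1.000, O 3.001, Sn 1.000
→ FeO3Sn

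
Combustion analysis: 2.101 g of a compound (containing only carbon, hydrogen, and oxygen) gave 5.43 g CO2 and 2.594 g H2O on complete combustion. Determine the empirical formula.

C6H14O

mol C = 5.43 / 44.01 = 0.1234; mass C = 0.1234 × 12.01 = 1.482 g
mol H = 2 × (2.594 / 18.02) = 0.2879; mass H = 0.2879 × 1.008 = 0.2902 g
mass O = 2.101 − (1.772) = 0.3290 g → mol O = 0.02056
Divide by the smallest (0.02056 mol O): C 6.001, H 14.002, O 1.000
→ C6H14O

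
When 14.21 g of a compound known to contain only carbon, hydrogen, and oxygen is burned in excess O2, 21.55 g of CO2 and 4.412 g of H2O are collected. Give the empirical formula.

mol C = 21.55 / 44.01 = 0.4897; mass C = 0.4897 × 12.01 = 5.881 g
mol H = 2 × (4.412 / 18.02) = 0.4897; mass H = 0.4897 × 1.008 = 0.4936 g
mass O = 14.21 − (6.374) = 7.836 g → mol O = 0.4897
Smallest is C at 0.4897 mol; normalising gives C 1.000, H 1.000, O 1.000
Ratio ≈ 1:1:1, so the empirical formula is CHO

CHO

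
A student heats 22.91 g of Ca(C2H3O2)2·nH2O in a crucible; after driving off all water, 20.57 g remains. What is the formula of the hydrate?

Mass of water lost = 22.91 − 20.57 = 2.34 g → 2.34 / 18.02 = 0.1299 mol H2O
Molar mass of Ca(C2H3O2)2 = 158.17 g/mol → mol Ca(C2H3O2)2 = 20.57 / 158.17 = 0.1301
n = 0.1299 / 0.1301 = 1.00 ≈ 1 → Ca(C2H3O2)2·H2O

Ca(C2H3O2)2·H2O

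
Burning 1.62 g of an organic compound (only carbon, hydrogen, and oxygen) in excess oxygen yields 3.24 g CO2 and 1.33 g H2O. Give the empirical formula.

C2H4O

mol C = 3.24 / 44.01 = 0.07362; mass C = 0.07362 × 12.01 = 0.8842 g
mol H = 2 × (1.33 / 18.02) = 0.1476; mass H = 0.1476 × 1.008 = 0.1488 g
mass O = 1.62 − (1.033) = 0.5870 g → mol O = 0.03669
Smallest is O at 0.03669 mol; normalising gives C 2.007, H 4.023, O 1.000
≈ 2:4:1 → C2H4O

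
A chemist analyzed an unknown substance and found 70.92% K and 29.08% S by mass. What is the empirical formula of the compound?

Assume 100 g: 70.92 g K, 29.08 g S.
n(K) = 70.92/39.10 = 1.814, n(S) = 29.08/32.07 = 0.9068
Ratios (÷ 0.9068): K 2.000, S 1.000
→ K2S

K2S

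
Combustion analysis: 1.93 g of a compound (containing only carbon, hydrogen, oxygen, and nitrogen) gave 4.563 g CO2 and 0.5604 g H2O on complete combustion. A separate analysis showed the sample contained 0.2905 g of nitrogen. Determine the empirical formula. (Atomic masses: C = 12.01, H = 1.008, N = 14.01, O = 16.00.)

mol C = 4.563 / 44.01 = 0.1037; mass C = 0.1037 × 12.01 = 1.245 g
mol H = 2 × (0.5604 / 18.02) = 0.06220; mass H = 0.06220 × 1.008 = 0.06270 g
mol N = 0.2905 / 14.01 = 0.02074
mass O = 1.93 − (1.598) = 0.3316 g → mol O = 0.02072
Divide by the smallest (0.02072 mol O): C 5.003, H 3.001, N 1.001, O 1.000
Ratio ≈ 5:3:1:1, so the empirical formula is C5H3NO

C5H3NO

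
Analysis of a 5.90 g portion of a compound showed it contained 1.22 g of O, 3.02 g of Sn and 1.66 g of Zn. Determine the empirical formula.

O: 1.22 g ÷ 16.00 g/mol = 0.07625 mol
Sn: 3.02 g ÷ 118.71 g/mol = 0.02544 mol
Zn: 1.66 g ÷ 65.38 g/mol = 0.02539 mol
Smallest is Zn at 0.02539 mol; normalising gives O 3.003, Sn 1.002, Zn 1.000
Ratio ≈ 3:1:1, so the empirical formula is O3SnZn

O3SnZn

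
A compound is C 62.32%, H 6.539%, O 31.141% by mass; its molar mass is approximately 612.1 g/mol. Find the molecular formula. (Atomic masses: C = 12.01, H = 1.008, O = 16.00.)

C32H40O12

Assume 100 g: 62.32 g C, 6.539 g H, 31.141 g O.
Moles — C: 62.32 / 12.01 = 5.189 mol; H: 6.539 / 1.008 = 6.487 mol; O: 31.141 / 16.00 = 1.946 mol
Ratios (÷ 1.946): C 2.666, H 3.333, O 1.000
×3: C 8.00, H 10.00, O 3.00 → C8H10O3
Empirical-formula mass = 154.16 g/mol
n = 612.1 / 154.16 = 3.97 ≈ 4
Molecular formula = (C8H10O3)×4 = C32H40O12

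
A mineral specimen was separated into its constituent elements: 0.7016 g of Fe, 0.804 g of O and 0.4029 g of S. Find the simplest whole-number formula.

Moles — Fe: 0.7016 / 55.85 = 0.01256 mol; O: 0.804 / 16.00 = 0.05025 mol; S: 0.4029 / 32.07 = 0.01256 mol
Divide by the smallest (0.01256 mol Fe): Fe 1.000, O 4.000, S 1.000
≈ 1:4:1 → FeO4S

FeO4S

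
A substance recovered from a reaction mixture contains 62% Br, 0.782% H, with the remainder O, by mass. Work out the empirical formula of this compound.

Assume 100 g: 62 g Br, 0.782 g H, 37.22 g O.
n(Br) = 62/79.90 = 0.776, n(H) = 0.782/1.008 = 0.7758, n(O) = 37.22/16.00 = 2.326
Smallest is H at 0.7758 mol; normalising gives Br 1.000, H 1.000, O 2.999
→ BrHO3

BrHO3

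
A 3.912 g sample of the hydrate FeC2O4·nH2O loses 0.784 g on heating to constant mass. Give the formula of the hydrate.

FeC2O4·2H2O

Mass of anhydrous FeC2O4 = 3.912 − 0.784 = 3.128 g
mol H2O = 0.784 / 18.02 = 0.04351
Molar mass of FeC2O4 = 143.87 g/mol → mol FeC2O4 = 3.128 / 143.87 = 0.02174
n = 0.04351 / 0.02174 = 2.00 ≈ 2 → FeC2O4·2H2O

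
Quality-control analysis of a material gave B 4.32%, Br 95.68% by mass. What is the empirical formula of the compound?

BBr3

Assume 100 g: 4.32 g B, 95.68 g Br.
Moles — B: 4.32 / 10.81 = 0.3996 mol; Br: 95.68 / 79.90 = 1.197 mol
Ratios (÷ 0.3996): B 1.000, Br 2.997
→ BBr3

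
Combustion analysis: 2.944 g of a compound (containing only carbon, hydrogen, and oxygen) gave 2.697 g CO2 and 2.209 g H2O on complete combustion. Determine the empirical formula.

mol C = 2.697 / 44.01 = 0.06128; mass C = 0.06128 × 12.01 = 0.7360 g
mol H = 2 × (2.209 / 18.02) = 0.2452; mass H = 0.2452 × 1.008 = 0.2471 g
mass O = 2.944 − (0.9831) = 1.961 g → mol O = 0.1226
Smallest is C at 0.06128 mol; normalising gives C 1.000, H 4.001, O 2.000
→ CH4O2

CH4O2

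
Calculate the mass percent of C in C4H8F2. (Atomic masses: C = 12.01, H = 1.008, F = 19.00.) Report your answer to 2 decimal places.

Molar mass = 4(12.01) + 8(1.008) + 2(19.00) = 94.104 g/mol
Mass of C per mole = 4 × 12.01 = 48.040 g
% C = 48.040 / 94.104 × 100 = 51.05%

51.05%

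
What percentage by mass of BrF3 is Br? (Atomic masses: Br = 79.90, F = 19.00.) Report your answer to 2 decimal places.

Molar mass = 1(79.90) + 3(19.00) = 136.900 g/mol
Mass of Br per mole = 1 × 79.90 = 79.900 g
% Br = 79.900 / 136.900 × 100 = 58.36%

58.36%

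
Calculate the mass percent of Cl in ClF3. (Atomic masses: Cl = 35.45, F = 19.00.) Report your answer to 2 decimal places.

38.35%

Molar mass = 1(35.45) + 3(19.00) = 92.450 g/mol
Mass of Cl per mole = 1 × 35.45 = 35.450 g
% Cl = 35.450 / 92.450 × 100 = 38.35%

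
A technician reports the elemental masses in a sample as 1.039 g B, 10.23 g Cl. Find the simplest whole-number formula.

BCl3

n(B) = 1.039/10.81 = 0.09611, n(Cl) = 10.23/35.45 = 0.2886
Ratios (÷ 0.09611): B 1.000, Cl 3.002
≈ 1:3 → BCl3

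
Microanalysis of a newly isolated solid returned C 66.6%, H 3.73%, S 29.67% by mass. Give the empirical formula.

C6H4S

Assume 100 g: 66.6 g C, 3.73 g H, 29.67 g S.
Moles — C: 66.6 / 12.01 = 5.545 mol; H: 3.73 / 1.008 = 3.7 mol; S: 29.67 / 32.07 = 0.9252 mol
Smallest is S at 0.9252 mol; normalising gives C 5.994, H 4.000, S 1.000
≈ 6:4:1 → C6H4S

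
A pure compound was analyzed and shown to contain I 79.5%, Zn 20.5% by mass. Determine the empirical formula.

I2Zn

Assume 100 g: 79.5 g I, 20.5 g Zn.
I: 79.5 g ÷ 126.90 g/mol = 0.6265 mol
Zn: 20.5 g ÷ 65.38 g/mol = 0.3136 mol
Smallest is Zn at 0.3136 mol; normalising gives I 1.998, Zn 1.000
→ I2Zn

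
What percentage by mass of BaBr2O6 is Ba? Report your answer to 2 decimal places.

Molar mass = 1(137.33) + 2(79.90) + 6(16.00) = 393.130 g/mol
Mass of Ba per mole = 1 × 137.33 = 137.330 g
% Ba = 137.330 / 393.130 × 100 = 34.93%

34.93%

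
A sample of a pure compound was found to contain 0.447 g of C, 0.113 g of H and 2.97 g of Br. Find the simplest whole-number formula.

n(C) = 0.447/12.01 = 0.03722, n(H) = 0.113/1.008 = 0.1121, n(Br) = 2.97/79.90 = 0.03717
Smallest is Br at 0.03717 mol; normalising gives C 1.001, H 3.016, Br 1.000
→ CH3Br

CH3Br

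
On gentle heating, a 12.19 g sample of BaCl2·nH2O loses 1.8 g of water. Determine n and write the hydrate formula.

Mass of anhydrous BaCl2 = 12.19 − 1.8 = 10.39 g
mol H2O = 1.8 / 18.02 = 0.09989
Molar mass of BaCl2 = 208.23 g/mol → mol BaCl2 = 10.39 / 208.23 = 0.0499
n = 0.09989 / 0.0499 = 2.00 ≈ 2 → BaCl2·2H2O

BaCl2·2H2O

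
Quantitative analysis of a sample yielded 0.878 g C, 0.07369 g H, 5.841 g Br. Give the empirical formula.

n(C) = 0.878/12.01 = 0.07311, n(H) = 0.07369/1.008 = 0.07311, n(Br) = 5.841/79.90 = 0.0731
Smallest is Br at 0.0731 mol; normalising gives C 1.000, H 1.000, Br 1.000
→ CHBr

CHBr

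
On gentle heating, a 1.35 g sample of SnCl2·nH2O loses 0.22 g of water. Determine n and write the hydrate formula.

Mass of anhydrous SnCl2 = 1.35 − 0.22 = 1.13 g
mol H2O = 0.22 / 18.02 = 0.01221
Molar mass of SnCl2 = 189.61 g/mol → mol SnCl2 = 1.13 / 189.61 = 0.00596
n = 0.01221 / 0.00596 = 2.05 ≈ 2 → SnCl2·2H2O

SnCl2·2H2O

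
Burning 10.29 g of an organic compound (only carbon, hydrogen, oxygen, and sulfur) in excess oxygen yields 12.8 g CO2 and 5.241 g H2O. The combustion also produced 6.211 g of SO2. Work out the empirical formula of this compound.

mol C = 12.8 / 44.01 = 0.2908; mass C = 0.2908 × 12.01 = 3.493 g
mol H = 2 × (5.241 / 18.02) = 0.5817; mass H = 0.5817 × 1.008 = 0.5863 g
mol S = 6.211 / 64.07 = 0.09694; mass S = 3.109 g
mass O = 10.29 − (7.188) = 3.102 g → mol O = 0.1939
Ratios (÷ 0.09694): C 3.000, H 6.000, O 2.000, S 1.000
→ C3H6O2S

C3H6O2S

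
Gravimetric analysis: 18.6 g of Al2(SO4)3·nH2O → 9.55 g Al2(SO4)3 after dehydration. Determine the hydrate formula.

Mass of water lost = 18.6 − 9.55 = 9.05 g → 9.05 / 18.02 = 0.5022 mol H2O
Molar mass of Al2(SO4)3 = 342.17 g/mol → mol Al2(SO4)3 = 9.55 / 342.17 = 0.02791
n = 0.5022 / 0.02791 = 17.99 ≈ 18 → Al2(SO4)3·18H2O

Al2(SO4)3·18H2O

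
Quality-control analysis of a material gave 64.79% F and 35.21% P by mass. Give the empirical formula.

Assume 100 g: 64.79 g F, 35.21 g P.
F: 64.79 g ÷ 19.00 g/mol = 3.41 mol
P: 35.21 g ÷ 30.97 g/mol = 1.137 mol
Smallest is P at 1.137 mol; normalising gives F 2.999, P 1.000
→ F3P

F3P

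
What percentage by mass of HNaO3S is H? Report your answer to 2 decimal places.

0.97%

Molar mass = 1(1.008) + 1(22.99) + 3(16.00) + 1(32.07) = 104.068 g/mol
Mass of H per mole = 1 × 1.008 = 1.008 g
% H = 1.008 / 104.068 × 100 = 0.97%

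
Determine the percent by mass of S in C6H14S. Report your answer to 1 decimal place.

Molar mass = 6(12.01) + 14(1.008) + 1(32.07) = 118.242 g/mol
Mass of S per mole = 1 × 32.07 = 32.070 g
% S = 32.070 / 118.242 × 100 = 27.1%

27.1%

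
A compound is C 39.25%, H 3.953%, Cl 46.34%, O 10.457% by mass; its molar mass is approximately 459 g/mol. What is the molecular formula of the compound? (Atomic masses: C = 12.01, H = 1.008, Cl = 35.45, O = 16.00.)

Assume 100 g: 39.25 g C, 3.953 g H, 46.34 g Cl, 10.457 g O.
Moles — C: 39.25 / 12.01 = 3.268 mol; H: 3.953 / 1.008 = 3.922 mol; Cl: 46.34 / 35.45 = 1.307 mol; O: 10.457 / 16.00 = 0.6536 mol
Divide by the smallest (0.6536 mol O): C 5.000, H 6.000, Cl 2.000, O 1.000
→ C5H6Cl2O
Empirical-formula mass = 153.00 g/mol
n = 459 / 153.00 = 3.00 ≈ 3
Molecular formula = (C5H6Cl2O)×3 = C15H18Cl6O3

C15H18Cl6O3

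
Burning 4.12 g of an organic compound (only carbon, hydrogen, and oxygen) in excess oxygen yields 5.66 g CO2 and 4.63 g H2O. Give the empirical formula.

CH4O

mol C = 5.66 / 44.01 = 0.1286; mass C = 0.1286 × 12.01 = 1.545 g
mol H = 2 × (4.63 / 18.02) = 0.5139; mass H = 0.5139 × 1.008 = 0.5180 g
mass O = 4.12 − (2.063) = 2.057 g → mol O = 0.1286
Smallest is O at 0.1286 mol; normalising gives C 1.000, H 3.996, O 1.000
→ CH4O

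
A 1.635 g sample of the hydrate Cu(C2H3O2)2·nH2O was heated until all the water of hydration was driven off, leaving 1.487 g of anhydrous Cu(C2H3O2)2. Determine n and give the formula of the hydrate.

Mass of water lost = 1.635 − 1.487 = 0.148 g → 0.148 / 18.02 = 0.008213 mol H2O
Molar mass of Cu(C2H3O2)2 = 181.64 g/mol → mol Cu(C2H3O2)2 = 1.487 / 181.64 = 0.008187
n = 0.008213 / 0.008187 = 1.00 ≈ 1 → Cu(C2H3O2)2·H2O

Cu(C2H3O2)2·H2O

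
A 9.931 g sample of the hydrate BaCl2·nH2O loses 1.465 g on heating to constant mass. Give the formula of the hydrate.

Mass of anhydrous BaCl2 = 9.931 − 1.465 = 8.466 g
mol H2O = 1.465 / 18.02 = 0.0813
Molar mass of BaCl2 = 208.23 g/mol → mol BaCl2 = 8.466 / 208.23 = 0.04066
n = 0.0813 / 0.04066 = 2.00 ≈ 2 → BaCl2·2H2O

BaCl2·2H2O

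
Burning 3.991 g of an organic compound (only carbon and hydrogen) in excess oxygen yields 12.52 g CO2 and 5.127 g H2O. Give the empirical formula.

CH2

mol C = 12.52 / 44.01 = 0.2845; mass C = 0.2845 × 12.01 = 3.417 g
mol H = 2 × (5.127 / 18.02) = 0.5690; mass H = 0.5690 × 1.008 = 0.5736 g
Ratios (÷ 0.2845): C 1.000, H 2.000
Ratio ≈ 1:2, so the empirical formula is CH2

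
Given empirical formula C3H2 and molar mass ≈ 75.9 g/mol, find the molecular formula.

Empirical-formula mass = 38.05 g/mol
n = 75.9 / 38.05 = 1.99 ≈ 2
Molecular formula = (C3H2)2 = C6H4

C6H4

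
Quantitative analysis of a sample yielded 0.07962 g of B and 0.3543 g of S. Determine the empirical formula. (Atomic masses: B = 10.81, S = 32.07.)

B2S3

n(B) = 0.07962/10.81 = 0.007365, n(S) = 0.3543/32.07 = 0.01105
Divide by the smallest (0.007365 mol B): B 1.000, S 1.500
Scaling by 2: B 2.00, S 3.00 → B2S3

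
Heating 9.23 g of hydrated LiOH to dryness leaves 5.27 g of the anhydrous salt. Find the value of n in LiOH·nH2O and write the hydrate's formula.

LiOH·H2O

Mass of water lost = 9.23 − 5.27 = 3.96 g → 3.96 / 18.02 = 0.2198 mol H2O
Molar mass of LiOH = 23.95 g/mol → mol LiOH = 5.27 / 23.95 = 0.2201
n = 0.2198 / 0.2201 = 1.00 ≈ 1 → LiOH·H2O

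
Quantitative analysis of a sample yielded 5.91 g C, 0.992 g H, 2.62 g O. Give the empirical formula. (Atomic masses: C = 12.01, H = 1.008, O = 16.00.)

Moles — C: 5.91 / 12.01 = 0.4921 mol; H: 0.992 / 1.008 = 0.9841 mol; O: 2.62 / 16.00 = 0.1638 mol
Ratios (÷ 0.1638): C 3.005, H 6.010, O 1.000
≈ 3:6:1 → C3H6O

C3H6O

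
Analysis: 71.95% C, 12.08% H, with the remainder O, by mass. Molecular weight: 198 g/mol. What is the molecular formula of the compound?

C12H24O2

Assume 100 g: 71.95 g C, 12.08 g H, 15.97 g O.
n(C) = 71.95/12.01 = 5.991, n(H) = 12.08/1.008 = 11.98, n(O) = 15.97/16.00 = 0.9981
Smallest is O at 0.9981 mol; normalising gives C 6.002, H 12.007, O 1.000
→ C6H12O
Empirical-formula mass = 100.16 g/mol
n = 198 / 100.16 = 1.98 ≈ 2
Molecular formula = (C6H12O)×2 = C12H24O2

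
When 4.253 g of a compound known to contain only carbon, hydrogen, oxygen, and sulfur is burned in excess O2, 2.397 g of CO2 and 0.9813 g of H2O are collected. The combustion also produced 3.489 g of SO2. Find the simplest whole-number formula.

CH2O2S

mol C = 2.397 / 44.01 = 0.05446; mass C = 0.05446 × 12.01 = 0.6541 g
mol H = 2 × (0.9813 / 18.02) = 0.1089; mass H = 0.1089 × 1.008 = 0.1098 g
mol S = 3.489 / 64.07 = 0.05446; mass S = 1.746 g
mass O = 4.253 − (2.510) = 1.743 g → mol O = 0.1089
Divide by the smallest (0.05446 mol S): C 1.000, H 2.000, O 2.000, S 1.000
→ CH2O2S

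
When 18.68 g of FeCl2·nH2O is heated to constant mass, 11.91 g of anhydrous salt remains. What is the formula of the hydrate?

Mass of water lost = 18.68 − 11.91 = 6.77 g → 6.77 / 18.02 = 0.3757 mol H2O
Molar mass of FeCl2 = 126.75 g/mol → mol FeCl2 = 11.91 / 126.75 = 0.09396
n = 0.3757 / 0.09396 = 4.00 ≈ 4 → FeCl2·4H2O

FeCl2·4H2O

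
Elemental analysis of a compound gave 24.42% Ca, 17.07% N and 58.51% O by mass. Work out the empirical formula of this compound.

CaN2O6

Assume 100 g: 24.42 g Ca, 17.07 g N, 58.51 g O.
Moles — Ca: 24.42 / 40.08 = 0.6093 mol; N: 17.07 / 14.01 = 1.218 mol; O: 58.51 / 16.00 = 3.657 mol
Smallest is Ca at 0.6093 mol; normalising gives Ca 1.000, N 2.000, O 6.002
→ CaN2O6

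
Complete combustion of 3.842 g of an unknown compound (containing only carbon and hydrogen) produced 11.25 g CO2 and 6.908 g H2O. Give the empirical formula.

CH3

mol C = 11.25 / 44.01 = 0.2556; mass C = 0.2556 × 12.01 = 3.070 g
mol H = 2 × (6.908 / 18.02) = 0.7667; mass H = 0.7667 × 1.008 = 0.7728 g
Divide by the smallest (0.2556 mol C): C 1.000, H 2.999
≈ 1:3 → CH3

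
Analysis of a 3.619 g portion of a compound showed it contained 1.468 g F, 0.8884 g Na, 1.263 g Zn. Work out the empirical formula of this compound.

F4Na2Zn

F: 1.468 g ÷ 19.00 g/mol = 0.07726 mol
Na: 0.8884 g ÷ 22.99 g/mol = 0.03864 mol
Zn: 1.263 g ÷ 65.38 g/mol = 0.01932 mol
Smallest is Zn at 0.01932 mol; normalising gives F 4.000, Na 2.000, Zn 1.000
→ F4Na2Zn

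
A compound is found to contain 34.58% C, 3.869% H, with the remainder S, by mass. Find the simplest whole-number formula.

C3H4S2

Assume 100 g: 34.58 g C, 3.869 g H, 61.551 g S.
C: 34.58 g ÷ 12.01 g/mol = 2.879 mol
H: 3.869 g ÷ 1.008 g/mol = 3.838 mol
S: 61.551 g ÷ 32.07 g/mol = 1.919 mol
Divide by the smallest (1.919 mol S): C 1.500, H 2.000, S 1.000
×2: C 3.00, H 4.00, S 2.00 → C3H4S2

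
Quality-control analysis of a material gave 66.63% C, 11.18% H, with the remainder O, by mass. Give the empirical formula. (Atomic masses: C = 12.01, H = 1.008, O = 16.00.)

C4H8O

Assume 100 g: 66.63 g C, 11.18 g H, 22.19 g O.
Moles — C: 66.63 / 12.01 = 5.548 mol; H: 11.18 / 1.008 = 11.09 mol; O: 22.19 / 16.00 = 1.387 mol
Ratios (÷ 1.387): C 4.000, H 7.997, O 1.000
≈ 4:8:1 → C4H8O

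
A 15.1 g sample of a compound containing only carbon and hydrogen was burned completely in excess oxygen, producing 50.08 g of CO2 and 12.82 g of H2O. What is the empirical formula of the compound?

C4H5

mol C = 50.08 / 44.01 = 1.138; mass C = 1.138 × 12.01 = 13.67 g
mol H = 2 × (12.82 / 18.02) = 1.423; mass H = 1.423 × 1.008 = 1.434 g
Divide by the smallest (1.138 mol C): C 1.000, H 1.250
Multiply by 4: C 4.00, H 5.00 → C4H5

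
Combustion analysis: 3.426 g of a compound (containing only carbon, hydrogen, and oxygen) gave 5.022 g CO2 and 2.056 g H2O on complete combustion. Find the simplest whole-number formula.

mol C = 5.022 / 44.01 = 0.1141; mass C = 0.1141 × 12.01 = 1.370 g
mol H = 2 × (2.056 / 18.02) = 0.2282; mass H = 0.2282 × 1.008 = 0.2300 g
mass O = 3.426 − (1.600) = 1.826 g → mol O = 0.1141
Divide by the smallest (0.1141 mol O): C 1.000, H 2.000, O 1.000
≈ 1:2:1 → CH2O

CH2O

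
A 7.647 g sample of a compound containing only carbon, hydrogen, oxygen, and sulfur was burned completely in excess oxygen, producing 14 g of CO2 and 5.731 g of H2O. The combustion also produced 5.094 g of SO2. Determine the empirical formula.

mol C = 14 / 44.01 = 0.3181; mass C = 0.3181 × 12.01 = 3.820 g
mol H = 2 × (5.731 / 18.02) = 0.6361; mass H = 0.6361 × 1.008 = 0.6412 g
mol S = 5.094 / 64.07 = 0.07951; mass S = 2.550 g
mass O = 7.647 − (7.011) = 0.6356 g → mol O = 0.03972
Divide by the smallest (0.03972 mol O): C 8.008, H 16.013, O 1.000, S 2.002
Ratio ≈ 8:16:1:2, so the empirical formula is C8H16OS2

C8H16OS2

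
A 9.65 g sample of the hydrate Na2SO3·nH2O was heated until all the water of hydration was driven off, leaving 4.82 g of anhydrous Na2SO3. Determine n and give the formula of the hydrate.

Na2SO3·7H2O

Mass of water lost = 9.65 − 4.82 = 4.83 g → 4.83 / 18.02 = 0.268 mol H2O
Molar mass of Na2SO3 = 126.05 g/mol → mol Na2SO3 = 4.82 / 126.05 = 0.03824
n = 0.268 / 0.03824 = 7.01 ≈ 7 → Na2SO3·7H2O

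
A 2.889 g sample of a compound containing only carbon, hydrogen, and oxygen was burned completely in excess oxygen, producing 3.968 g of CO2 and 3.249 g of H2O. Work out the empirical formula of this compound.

mol C = 3.968 / 44.01 = 0.09016; mass C = 0.09016 × 12.01 = 1.083 g
mol H = 2 × (3.249 / 18.02) = 0.3606; mass H = 0.3606 × 1.008 = 0.3635 g
mass O = 2.889 − (1.446) = 1.443 g → mol O = 0.09017
Ratios (÷ 0.09016): C 1.000, H 3.999, O 1.000
→ CH4O

CH4O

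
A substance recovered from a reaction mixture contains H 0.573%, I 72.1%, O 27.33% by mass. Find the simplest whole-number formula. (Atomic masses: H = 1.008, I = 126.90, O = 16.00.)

HIO3

Assume 100 g: 0.573 g H, 72.1 g I, 27.33 g O.
n(H) = 0.573/1.008 = 0.5685, n(I) = 72.1/126.90 = 0.5682, n(O) = 27.33/16.00 = 1.708
Smallest is I at 0.5682 mol; normalising gives H 1.001, I 1.000, O 3.006
Ratio ≈ 1:1:3, so the empirical formula is HIO3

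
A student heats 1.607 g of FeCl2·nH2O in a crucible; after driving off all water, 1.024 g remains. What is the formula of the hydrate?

FeCl2·4H2O

Mass of water lost = 1.607 − 1.024 = 0.583 g → 0.583 / 18.02 = 0.03235 mol H2O
Molar mass of FeCl2 = 126.75 g/mol → mol FeCl2 = 1.024 / 126.75 = 0.008079
n = 0.03235 / 0.008079 = 4.00 ≈ 4 → FeCl2·4H2O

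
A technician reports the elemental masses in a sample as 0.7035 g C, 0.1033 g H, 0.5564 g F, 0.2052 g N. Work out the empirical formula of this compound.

C: 0.7035 g ÷ 12.01 g/mol = 0.05858 mol
H: 0.1033 g ÷ 1.008 g/mol = 0.1025 mol
F: 0.5564 g ÷ 19.00 g/mol = 0.02928 mol
N: 0.2052 g ÷ 14.01 g/mol = 0.01465 mol
Smallest is N at 0.01465 mol; normalising gives C 3.999, H 6.997, F 1.999, N 1.000
→ C4H7F2N

C4H7F2N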